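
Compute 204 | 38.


0b11001100 | 0b100110 = 0b11101110 = 238

238


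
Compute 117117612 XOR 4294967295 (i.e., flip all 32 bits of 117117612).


117117612 ^ 4294967295 = 4177849683

4177849683


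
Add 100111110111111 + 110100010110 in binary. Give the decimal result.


100111110111111 + 110100010110 = 101110011010101 = 23765

23765


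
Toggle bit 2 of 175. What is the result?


175 ^ (1 << 2) = 175 ^ 4 = 171

171


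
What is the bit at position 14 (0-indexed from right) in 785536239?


0b101110110100100101010011101111, position 14 = 1

1


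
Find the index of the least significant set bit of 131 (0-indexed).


0b10000011. Lowest set bit at position 0

0


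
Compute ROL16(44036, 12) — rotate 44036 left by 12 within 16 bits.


Rotate 0b1010110000000100 left by 12 (16-bit) = 0b100101011000000 = 19136

19136


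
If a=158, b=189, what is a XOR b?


158 ^ 189 = 35

35


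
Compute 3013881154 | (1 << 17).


3013881154 | (1 << 17) = 3013881154 | 131072 = 3014012226

3014012226


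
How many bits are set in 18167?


0b100011011110111 has 10 set bits

10


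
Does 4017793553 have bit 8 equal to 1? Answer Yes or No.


0b11101111011110101010101000010001, bit 8 = 0. No

No


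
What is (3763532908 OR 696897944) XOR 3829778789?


Step 1: 3763532908 | 696897944 = 3923506684
Step 2: 3923506684 ^ 3829778789 = 228474009

228474009


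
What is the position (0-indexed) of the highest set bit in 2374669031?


0b10001101100010101001001011100111. Highest set bit at position 31

31


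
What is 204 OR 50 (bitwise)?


0b11001100 | 0b110010 = 0b11111110 = 254

254


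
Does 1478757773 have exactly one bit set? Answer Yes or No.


0b1011000001001000000110110001101. Multiple bits set => No

No


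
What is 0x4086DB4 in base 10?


4086DB4 hex = 67661236 decimal

67661236


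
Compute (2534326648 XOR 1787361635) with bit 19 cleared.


Step 1: 2534326648 ^ 1787361635 = 4253431835
Step 2: 4253431835 & ~(1 << 19) = 4253431835

4253431835


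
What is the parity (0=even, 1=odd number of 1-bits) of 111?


0b1101111 has 6 ones => parity 0

0


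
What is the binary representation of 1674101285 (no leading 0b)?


1674101285 = 1100011110010001100001000100101 in binary

1100011110010001100001000100101


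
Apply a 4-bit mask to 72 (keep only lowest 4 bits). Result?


72 & 15 = 8

8


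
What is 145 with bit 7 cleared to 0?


145 & ~(1 << 7) = 17

17


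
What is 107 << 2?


0b1101011 << 2 = 0b110101100 = 428

428


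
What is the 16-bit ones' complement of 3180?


3180 ^ 65535 = 62355

62355


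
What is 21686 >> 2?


0b101010010110110 >> 2 = 0b1010100101101 = 5421

5421


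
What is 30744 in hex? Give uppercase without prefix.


30744 = 7818 hex

7818


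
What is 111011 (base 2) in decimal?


111011 in decimal = 59

59


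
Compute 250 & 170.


0b11111010 & 0b10101010 = 0b10101010 = 170

170


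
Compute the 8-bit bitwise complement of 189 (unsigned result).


~0b10111101 = 0b1000010 = 66 (8-bit unsigned)

66


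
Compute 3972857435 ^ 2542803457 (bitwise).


0b11101100110011001111111001011011 ^ 0b10010111100100000001101000000001 = 0b1111011010111001110010001011010 = 2069685338

2069685338


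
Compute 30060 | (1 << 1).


30060 | (1 << 1) = 30060 | 2 = 30062

30062


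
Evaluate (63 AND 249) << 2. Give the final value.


Step 1: 63 & 249 = 57
Step 2: 57 << 2 = 228

228


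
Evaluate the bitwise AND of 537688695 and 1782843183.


0b100000000011000111101001110111 & 0b1101010010001000000011100101111 = 0b100000000001000000001000100111 = 537133607

537133607


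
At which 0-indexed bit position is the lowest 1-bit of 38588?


0b1001011010111100. Lowest set bit at position 2

2


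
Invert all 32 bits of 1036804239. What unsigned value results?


1036804239 ^ 4294967295 = 3258163056

3258163056


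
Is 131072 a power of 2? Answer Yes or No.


0b100000000000000000. Only one bit set => Yes

Yes


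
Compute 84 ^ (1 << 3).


84 ^ (1 << 3) = 84 ^ 8 = 92

92


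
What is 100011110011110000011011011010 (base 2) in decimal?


100011110011110000011011011010 in decimal = 600770266

600770266


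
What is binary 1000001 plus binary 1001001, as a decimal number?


1000001 + 1001001 = 10001010 = 138

138


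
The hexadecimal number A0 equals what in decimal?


A0 hex = 160 decimal

160


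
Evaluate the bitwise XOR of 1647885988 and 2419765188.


0b1100010001110001011111010100100 ^ 0b10010000001110101010111111000100 = 0b11110010000000100001000101100000 = 4060221792

4060221792


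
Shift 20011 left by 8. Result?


0b100111000101011 << 8 = 0b10011100010101100000000 = 5122816

5122816


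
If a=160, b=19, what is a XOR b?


160 ^ 19 = 179

179


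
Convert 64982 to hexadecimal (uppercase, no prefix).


64982 = FDD6 hex

FDD6


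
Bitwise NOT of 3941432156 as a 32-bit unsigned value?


~0b11101010111011010111101101011100 = 0b10101000100101000010010100011 = 353535139 (32-bit unsigned)

353535139


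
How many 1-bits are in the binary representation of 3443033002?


0b11001101001110001000001110101010 has 15 set bits

15


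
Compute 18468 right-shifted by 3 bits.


0b100100000100100 >> 3 = 0b100100000100 = 2308

2308


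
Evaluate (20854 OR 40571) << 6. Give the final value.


Step 1: 20854 | 40571 = 57215
Step 2: 57215 << 6 = 3661760

3661760


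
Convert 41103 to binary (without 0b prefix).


41103 = 1010000010001111 in binary

1010000010001111


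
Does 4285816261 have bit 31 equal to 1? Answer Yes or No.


0b11111111011101000101110111000101, bit 31 = 1. Yes

Yes


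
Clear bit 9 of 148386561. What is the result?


148386561 & ~(1 << 9) = 148386049

148386049


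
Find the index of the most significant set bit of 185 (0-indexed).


0b10111001. Highest set bit at position 7

7


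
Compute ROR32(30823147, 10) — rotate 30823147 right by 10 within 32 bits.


Rotate 0b1110101100101001011101011 right by 10 (32-bit) = 0b10111010110000000111010110010100 = 3133175188

3133175188


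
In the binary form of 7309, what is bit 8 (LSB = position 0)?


0b1110010001101, position 8 = 0

0


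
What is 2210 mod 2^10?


2210 & 1023 = 162

162


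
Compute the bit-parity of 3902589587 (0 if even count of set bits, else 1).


0b11101000100111001100101010010011 has 16 ones => parity 0

0


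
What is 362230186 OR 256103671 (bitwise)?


0b10101100101110011000110101010 | 0b1111010000111101010011110111 = 0b11111110101111111010111111111 = 534246911

534246911


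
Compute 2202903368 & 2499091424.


0b10000011010011011010001101001000 & 0b10010100111101010001101111100000 = 0b10000000010001010000001101000000 = 2152006464

2152006464


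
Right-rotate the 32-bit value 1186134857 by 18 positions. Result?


Rotate 0b1000110101100101111101101001001 right by 18 (32-bit) = 0b10111110110100100101000110101100 = 3201454508

3201454508


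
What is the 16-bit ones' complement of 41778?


41778 ^ 65535 = 23757

23757


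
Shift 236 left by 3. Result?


0b11101100 << 3 = 0b11101100000 = 1888

1888


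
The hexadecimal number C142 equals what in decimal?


C142 hex = 49474 decimal

49474


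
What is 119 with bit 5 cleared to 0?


119 & ~(1 << 5) = 87

87


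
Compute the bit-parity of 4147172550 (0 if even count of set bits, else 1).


0b11110111001100001101010011000110 has 17 ones => parity 1

1


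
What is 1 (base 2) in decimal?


1 in decimal = 1

1


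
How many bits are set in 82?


0b1010010 has 3 set bits

3


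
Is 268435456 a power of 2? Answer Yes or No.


0b10000000000000000000000000000. Only one bit set => Yes

Yes


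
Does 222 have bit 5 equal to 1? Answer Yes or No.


0b11011110, bit 5 = 0. No

No


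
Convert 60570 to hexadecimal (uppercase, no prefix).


60570 = EC9A hex

EC9A


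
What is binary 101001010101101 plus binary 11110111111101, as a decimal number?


101001010101101 + 11110111111101 = 1001000010101010 = 37034

37034


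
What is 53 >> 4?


0b110101 >> 4 = 0b11 = 3

3


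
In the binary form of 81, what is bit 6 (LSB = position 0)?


0b1010001, position 6 = 1

1


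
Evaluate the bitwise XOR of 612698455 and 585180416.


0b100100100001010000100101010111 ^ 0b100010111000010010010100000000 = 0b110011001000010110001010111 = 107228247

107228247


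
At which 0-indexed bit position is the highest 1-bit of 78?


0b1001110. Highest set bit at position 6

6


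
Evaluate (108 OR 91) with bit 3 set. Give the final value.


Step 1: 108 | 91 = 127
Step 2: 127 | (1 << 3) = 127 | 8 = 127

127


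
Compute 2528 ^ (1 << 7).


2528 ^ (1 << 7) = 2528 ^ 128 = 2400

2400


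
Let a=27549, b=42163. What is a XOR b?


27549 ^ 42163 = 53038

53038


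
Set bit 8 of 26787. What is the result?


26787 | (1 << 8) = 26787 | 256 = 27043

27043


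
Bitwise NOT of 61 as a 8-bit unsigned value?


~0b111101 = 0b11000010 = 194 (8-bit unsigned)

194


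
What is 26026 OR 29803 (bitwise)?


0b110010110101010 | 0b111010001101011 = 0b111010111101011 = 30187

30187


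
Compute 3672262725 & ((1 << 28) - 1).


3672262725 & 268435455 = 182601797

182601797


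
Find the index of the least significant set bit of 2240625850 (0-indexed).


0b10000101100011010011110010111010. Lowest set bit at position 1

1


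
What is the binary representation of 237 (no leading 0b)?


237 = 11101101 in binary

11101101


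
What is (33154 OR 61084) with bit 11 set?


Step 1: 33154 | 61084 = 61342
Step 2: 61342 | (1 << 11) = 61342 | 2048 = 61342

61342


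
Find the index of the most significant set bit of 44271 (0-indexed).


0b1010110011101111. Highest set bit at position 15

15


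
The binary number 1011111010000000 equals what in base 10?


1011111010000000 in decimal = 48768

48768


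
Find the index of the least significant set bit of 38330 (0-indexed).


0b1001010110111010. Lowest set bit at position 1

1


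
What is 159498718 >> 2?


0b1001100000011100000111011110 >> 2 = 0b10011000000111000001110111 = 39874679

39874679


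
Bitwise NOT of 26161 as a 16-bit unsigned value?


~0b110011000110001 = 0b1001100111001110 = 39374 (16-bit unsigned)

39374


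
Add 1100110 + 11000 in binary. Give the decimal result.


1100110 + 11000 = 1111110 = 126

126


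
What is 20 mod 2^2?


20 & 3 = 0

0


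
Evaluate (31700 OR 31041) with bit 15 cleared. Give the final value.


Step 1: 31700 | 31041 = 31701
Step 2: 31701 & ~(1 << 15) = 31701

31701


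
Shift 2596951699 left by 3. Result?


0b10011010110010100101011010010011 << 3 = 0b10011010110010100101011010010011000 = 20775613592

20775613592


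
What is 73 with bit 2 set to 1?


73 | (1 << 2) = 73 | 4 = 77

77


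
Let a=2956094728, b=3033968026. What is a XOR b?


2956094728 ^ 3033968026 = 82100370

82100370


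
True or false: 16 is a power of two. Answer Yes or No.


0b10000. Only one bit set => Yes

Yes


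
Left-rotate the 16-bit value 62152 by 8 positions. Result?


Rotate 0b1111001011001000 left by 8 (16-bit) = 0b1100100011110010 = 51442

51442


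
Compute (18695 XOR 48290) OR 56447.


Step 1: 18695 ^ 48290 = 62885
Step 2: 62885 | 56447 = 65023

65023


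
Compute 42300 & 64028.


0b1010010100111100 & 0b1111101000011100 = 0b1010000000011100 = 40988

40988


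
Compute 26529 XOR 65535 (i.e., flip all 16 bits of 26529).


26529 ^ 65535 = 39006

39006


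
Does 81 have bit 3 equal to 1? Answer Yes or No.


0b1010001, bit 3 = 0. No

No


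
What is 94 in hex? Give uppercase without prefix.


94 = 5E hex

5E


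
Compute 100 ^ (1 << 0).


100 ^ (1 << 0) = 100 ^ 1 = 101

101


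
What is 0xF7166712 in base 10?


F7166712 hex = 4145440530 decimal

4145440530


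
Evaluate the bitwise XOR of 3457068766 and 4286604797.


0b11001110000011101010111011011110 ^ 0b11111111100000000110010111111101 = 0b110001100011101100101100100011 = 831441699

831441699


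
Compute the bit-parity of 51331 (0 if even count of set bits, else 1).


0b1100100010000011 has 6 ones => parity 0

0


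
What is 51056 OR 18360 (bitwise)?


0b1100011101110000 | 0b100011110111000 = 0b1100011111111000 = 51192

51192


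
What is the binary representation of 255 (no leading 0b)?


255 = 11111111 in binary

11111111


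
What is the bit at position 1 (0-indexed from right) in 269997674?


0b10000000101111101011001101010, position 1 = 1

1


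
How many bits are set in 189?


0b10111101 has 6 set bits

6


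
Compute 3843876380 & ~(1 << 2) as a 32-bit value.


3843876380 & ~(1 << 2) = 3843876376

3843876376


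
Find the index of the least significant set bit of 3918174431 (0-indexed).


0b11101001100010101001100011011111. Lowest set bit at position 0

0


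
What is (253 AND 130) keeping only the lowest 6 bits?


Step 1: 253 & 130 = 128
Step 2: 128 & 63 = 0

0


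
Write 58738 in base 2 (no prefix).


58738 = 1110010101110010 in binary

1110010101110010


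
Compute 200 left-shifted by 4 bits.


0b11001000 << 4 = 0b110010000000 = 3200

3200


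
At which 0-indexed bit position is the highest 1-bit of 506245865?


0b11110001011001011001011101001. Highest set bit at position 28

28


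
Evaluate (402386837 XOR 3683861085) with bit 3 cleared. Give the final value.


Step 1: 402386837 ^ 3683861085 = 3429412296
Step 2: 3429412296 & ~(1 << 3) = 3429412288

3429412288


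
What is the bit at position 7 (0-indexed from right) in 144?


0b10010000, position 7 = 1

1


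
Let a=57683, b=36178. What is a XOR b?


57683 ^ 36178 = 27649

27649


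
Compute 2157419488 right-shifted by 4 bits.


0b10000000100101111001101111100000 >> 4 = 0b1000000010010111100110111110 = 134838718

134838718


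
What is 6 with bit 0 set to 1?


6 | (1 << 0) = 6 | 1 = 7

7


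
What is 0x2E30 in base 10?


2E30 hex = 11824 decimal

11824


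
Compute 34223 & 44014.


0b1000010110101111 & 0b1010101111101110 = 0b1000000110101110 = 33198

33198


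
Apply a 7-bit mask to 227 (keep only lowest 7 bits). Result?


227 & 127 = 99

99


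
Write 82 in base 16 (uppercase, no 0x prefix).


82 = 52 hex

52


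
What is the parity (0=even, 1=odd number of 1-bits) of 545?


0b1000100001 has 3 ones => parity 1

1


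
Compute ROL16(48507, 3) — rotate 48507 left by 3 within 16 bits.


Rotate 0b1011110101111011 left by 3 (16-bit) = 0b1110101111011101 = 60381

60381


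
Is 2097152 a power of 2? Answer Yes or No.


0b1000000000000000000000. Only one bit set => Yes

Yes


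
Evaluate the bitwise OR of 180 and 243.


0b10110100 | 0b11110011 = 0b11110111 = 247

247


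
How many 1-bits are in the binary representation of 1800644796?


0b1101011010100111010100010111100 has 17 set bits

17


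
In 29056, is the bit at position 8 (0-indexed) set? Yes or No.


0b111000110000000, bit 8 = 1. Yes

Yes


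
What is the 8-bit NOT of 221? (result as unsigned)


~0b11011101 = 0b100010 = 34 (8-bit unsigned)

34


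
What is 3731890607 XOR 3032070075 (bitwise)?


0b11011110011100000010000110101111 ^ 0b10110100101110011011011110111011 = 0b1101010110010011001011000010100 = 1791596052

1791596052


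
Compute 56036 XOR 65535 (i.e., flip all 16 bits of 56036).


56036 ^ 65535 = 9499

9499


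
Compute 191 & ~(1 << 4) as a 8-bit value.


191 & ~(1 << 4) = 175

175


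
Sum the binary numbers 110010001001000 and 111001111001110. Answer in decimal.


110010001001000 + 111001111001110 = 1101100000010110 = 55318

55318


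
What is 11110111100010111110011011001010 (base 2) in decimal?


11110111100010111110011011001010 in decimal = 4153140938

4153140938


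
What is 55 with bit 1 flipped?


55 ^ (1 << 1) = 55 ^ 2 = 53

53


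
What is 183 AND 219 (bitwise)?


0b10110111 & 0b11011011 = 0b10010011 = 147

147


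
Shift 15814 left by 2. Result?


0b11110111000110 << 2 = 0b1111011100011000 = 63256

63256


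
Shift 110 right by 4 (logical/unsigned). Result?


0b1101110 >> 4 = 0b110 = 6

6


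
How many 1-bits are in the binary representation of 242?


0b11110010 has 5 set bits

5


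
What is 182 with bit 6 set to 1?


182 | (1 << 6) = 182 | 64 = 246

246


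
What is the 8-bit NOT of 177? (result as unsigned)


~0b10110001 = 0b1001110 = 78 (8-bit unsigned)

78


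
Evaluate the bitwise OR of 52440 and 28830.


0b1100110011011000 | 0b111000010011110 = 0b1111110011011110 = 64734

64734


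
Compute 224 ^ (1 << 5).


224 ^ (1 << 5) = 224 ^ 32 = 192

192


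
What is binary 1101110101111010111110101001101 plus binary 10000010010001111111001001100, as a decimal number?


1101110101111010111110101001101 + 10000010010001111111001001100 = 1111111000001100111101110011001 = 2131131289

2131131289


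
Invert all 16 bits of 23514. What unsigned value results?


23514 ^ 65535 = 42021

42021


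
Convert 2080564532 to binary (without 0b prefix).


2080564532 = 1111100000000101110010100110100 in binary

1111100000000101110010100110100


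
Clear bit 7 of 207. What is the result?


207 & ~(1 << 7) = 79

79


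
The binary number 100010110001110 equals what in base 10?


100010110001110 in decimal = 17806

17806


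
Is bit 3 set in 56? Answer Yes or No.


0b111000, bit 3 = 1. Yes

Yes


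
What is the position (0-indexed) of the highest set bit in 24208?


0b101111010010000. Highest set bit at position 14

14


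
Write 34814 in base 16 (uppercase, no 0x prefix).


34814 = 87FE hex

87FE


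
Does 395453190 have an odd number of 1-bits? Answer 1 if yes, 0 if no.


0b10111100100100010001100000110 has 12 ones => parity 0

0


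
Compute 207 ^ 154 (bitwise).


0b11001111 ^ 0b10011010 = 0b1010101 = 85

85


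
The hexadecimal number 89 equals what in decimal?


89 hex = 137 decimal

137


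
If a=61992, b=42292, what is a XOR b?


61992 ^ 42292 = 22300

22300


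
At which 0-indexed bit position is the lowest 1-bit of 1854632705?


0b1101110100010110111001100000001. Lowest set bit at position 0

0


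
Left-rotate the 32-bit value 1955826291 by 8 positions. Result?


Rotate 0b1110100100100111000101001110011 left by 8 (32-bit) = 0b10010011100010100111001101110100 = 2475324276

2475324276


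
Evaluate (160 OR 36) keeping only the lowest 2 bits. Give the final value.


Step 1: 160 | 36 = 164
Step 2: 164 & 3 = 0

0


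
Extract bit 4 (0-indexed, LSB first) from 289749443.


0b10001010001010011100111000011, position 4 = 0

0


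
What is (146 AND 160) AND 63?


Step 1: 146 & 160 = 128
Step 2: 128 & 63 = 0

0


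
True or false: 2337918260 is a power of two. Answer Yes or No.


0b10001011010110011100110100110100. Multiple bits set => No

No


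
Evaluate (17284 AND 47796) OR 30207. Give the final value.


Step 1: 17284 & 47796 = 644
Step 2: 644 | 30207 = 30719

30719


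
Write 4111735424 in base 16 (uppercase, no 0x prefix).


4111735424 = F5141A80 hex

F5141A80


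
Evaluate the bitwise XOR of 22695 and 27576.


0b101100010100111 ^ 0b110101110111000 = 0b11001100011111 = 13087

13087


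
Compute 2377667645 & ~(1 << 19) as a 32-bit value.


2377667645 & ~(1 << 19) = 2377143357

2377143357


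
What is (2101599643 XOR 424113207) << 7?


Step 1: 2101599643 ^ 424113207 = 1678027180
Step 2: 1678027180 << 7 = 214787479040

214787479040


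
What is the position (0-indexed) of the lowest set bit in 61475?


0b1111000000100011. Lowest set bit at position 0

0


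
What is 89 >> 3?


0b1011001 >> 3 = 0b1011 = 11

11


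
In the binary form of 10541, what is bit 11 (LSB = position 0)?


0b10100100101101, position 11 = 1

1


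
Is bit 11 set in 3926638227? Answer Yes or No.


0b11101010000010111011111010010011, bit 11 = 1. Yes

Yes


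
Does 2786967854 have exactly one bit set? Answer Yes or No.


0b10100110000111011100000100101110. Multiple bits set => No

No


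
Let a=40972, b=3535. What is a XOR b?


40972 ^ 3535 = 44483

44483


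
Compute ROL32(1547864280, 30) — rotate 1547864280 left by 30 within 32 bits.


Rotate 0b1011100010000101000100011011000 left by 30 (32-bit) = 0b10111000100001010001000110110 = 386966070

386966070


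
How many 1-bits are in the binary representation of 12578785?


0b101111111110111111100001 has 18 set bits

18


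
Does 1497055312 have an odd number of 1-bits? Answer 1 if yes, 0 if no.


0b1011001001110110100000001010000 has 12 ones => parity 0

0


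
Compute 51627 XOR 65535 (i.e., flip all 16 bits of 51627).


51627 ^ 65535 = 13908

13908


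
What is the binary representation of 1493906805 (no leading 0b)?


1493906805 = 1011001000010110011010101110101 in binary

1011001000010110011010101110101


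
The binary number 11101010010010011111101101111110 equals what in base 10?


11101010010010011111101101111110 in decimal = 3930717054

3930717054


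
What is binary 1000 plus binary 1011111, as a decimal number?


1000 + 1011111 = 1100111 = 103

103


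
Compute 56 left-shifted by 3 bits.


0b111000 << 3 = 0b111000000 = 448

448


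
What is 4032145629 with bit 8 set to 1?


4032145629 | (1 << 8) = 4032145629 | 256 = 4032145885

4032145885


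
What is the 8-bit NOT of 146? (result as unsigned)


~0b10010010 = 0b1101101 = 109 (8-bit unsigned)

109


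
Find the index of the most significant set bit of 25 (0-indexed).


0b11001. Highest set bit at position 4

4


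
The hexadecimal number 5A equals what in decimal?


5A hex = 90 decimal

90


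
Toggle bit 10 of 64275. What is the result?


64275 ^ (1 << 10) = 64275 ^ 1024 = 65299

65299


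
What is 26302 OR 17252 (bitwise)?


0b110011010111110 | 0b100001101100100 = 0b110011111111110 = 26622

26622


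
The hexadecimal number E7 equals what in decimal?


E7 hex = 231 decimal

231


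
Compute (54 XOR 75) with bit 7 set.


Step 1: 54 ^ 75 = 125
Step 2: 125 | (1 << 7) = 125 | 128 = 253

253


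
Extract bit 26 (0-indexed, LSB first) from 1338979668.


0b1001111110011110011010101010100, position 26 = 1

1


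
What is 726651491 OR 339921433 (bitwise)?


0b101011010011111101001001100011 | 0b10100010000101100101000011001 = 0b111111010011111101101001111011 = 1062197883

1062197883


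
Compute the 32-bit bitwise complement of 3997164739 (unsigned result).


~0b11101110001111111110010011000011 = 0b10001110000000001101100111100 = 297802556 (32-bit unsigned)

297802556


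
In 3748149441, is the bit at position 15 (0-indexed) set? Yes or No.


0b11011111011010000011100011000001, bit 15 = 0. No

No


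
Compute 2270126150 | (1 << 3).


2270126150 | (1 << 3) = 2270126150 | 8 = 2270126158

2270126158


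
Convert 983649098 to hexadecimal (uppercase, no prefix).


983649098 = 3AA14B4A hex

3AA14B4A


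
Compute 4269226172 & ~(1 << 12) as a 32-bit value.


4269226172 & ~(1 << 12) = 4269222076

4269222076


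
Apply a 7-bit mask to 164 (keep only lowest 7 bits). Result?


164 & 127 = 36

36


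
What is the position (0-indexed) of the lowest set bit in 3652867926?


0b11011001101110100101011101010110. Lowest set bit at position 1

1


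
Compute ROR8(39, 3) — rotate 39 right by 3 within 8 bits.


Rotate 0b100111 right by 3 (8-bit) = 0b11100100 = 228

228


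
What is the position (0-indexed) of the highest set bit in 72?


0b1001000. Highest set bit at position 6

6


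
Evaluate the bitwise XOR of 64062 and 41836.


0b1111101000111110 ^ 0b1010001101101100 = 0b101100101010010 = 22866

22866


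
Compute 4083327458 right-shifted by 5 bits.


0b11110011011000101010000111100010 >> 5 = 0b111100110110001010100001111 = 127603983

127603983


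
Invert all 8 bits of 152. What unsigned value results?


152 ^ 255 = 103

103


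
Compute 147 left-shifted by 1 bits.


0b10010011 << 1 = 0b100100110 = 294

294


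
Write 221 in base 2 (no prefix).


221 = 11011101 in binary

11011101


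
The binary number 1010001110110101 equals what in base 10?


1010001110110101 in decimal = 41909

41909


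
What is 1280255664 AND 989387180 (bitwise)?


0b1001100010011110010011010110000 & 0b111010111110001101100110101100 = 0b1000010010000000000010100000 = 138936480

138936480


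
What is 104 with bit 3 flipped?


104 ^ (1 << 3) = 104 ^ 8 = 96

96


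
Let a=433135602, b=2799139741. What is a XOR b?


433135602 ^ 2799139741 = 3204867183

3204867183


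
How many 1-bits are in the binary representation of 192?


0b11000000 has 2 set bits

2


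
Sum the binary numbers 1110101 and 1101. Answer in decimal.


1110101 + 1101 = 10000010 = 130

130


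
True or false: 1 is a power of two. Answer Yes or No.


0b1. Only one bit set => Yes

Yes


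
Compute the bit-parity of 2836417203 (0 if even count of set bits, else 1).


0b10101001000100000100101010110011 has 13 ones => parity 1

1


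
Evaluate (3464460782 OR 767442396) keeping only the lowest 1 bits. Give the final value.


Step 1: 3464460782 | 767442396 = 4026498558
Step 2: 4026498558 & 1 = 0

0


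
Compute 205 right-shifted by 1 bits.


0b11001101 >> 1 = 0b1100110 = 102

102


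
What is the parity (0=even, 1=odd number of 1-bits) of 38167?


0b1001010100010111 has 8 ones => parity 0

0


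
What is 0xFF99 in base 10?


FF99 hex = 65433 decimal

65433


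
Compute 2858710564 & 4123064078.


0b10101010011001000111011000100100 & 0b11110101110000001111011100001110 = 0b10100000010000000111011000000100 = 2688579076

2688579076


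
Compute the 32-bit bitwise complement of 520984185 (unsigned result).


~0b11111000011011001011001111001 = 0b11100000111100100110100110000110 = 3773983110 (32-bit unsigned)

3773983110


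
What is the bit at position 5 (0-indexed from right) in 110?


0b1101110, position 5 = 1

1


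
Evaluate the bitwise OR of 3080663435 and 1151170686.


0b10110111100111110011000110001011 | 0b1000100100111010111100001111110 = 0b11110111100111110111100111111111 = 4154423807

4154423807


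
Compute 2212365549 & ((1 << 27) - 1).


2212365549 & 134217727 = 64881901

64881901


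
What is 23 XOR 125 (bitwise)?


0b10111 ^ 0b1111101 = 0b1101010 = 106

106


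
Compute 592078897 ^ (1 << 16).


592078897 ^ (1 << 16) = 592078897 ^ 65536 = 592144433

592144433


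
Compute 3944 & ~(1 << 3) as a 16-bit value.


3944 & ~(1 << 3) = 3936

3936


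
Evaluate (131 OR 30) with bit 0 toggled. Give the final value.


Step 1: 131 | 30 = 159
Step 2: 159 ^ (1 << 0) = 159 ^ 1 = 158

158


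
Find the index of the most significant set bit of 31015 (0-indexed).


0b111100100100111. Highest set bit at position 14

14


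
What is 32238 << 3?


0b111110111101110 << 3 = 0b111110111101110000 = 257904

257904


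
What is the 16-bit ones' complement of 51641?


51641 ^ 65535 = 13894

13894


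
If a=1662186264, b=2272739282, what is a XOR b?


1662186264 ^ 2272739282 = 3831876810

3831876810


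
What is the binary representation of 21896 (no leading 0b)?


21896 = 101010110001000 in binary

101010110001000


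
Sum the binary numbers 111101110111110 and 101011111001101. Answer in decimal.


111101110111110 + 101011111001101 = 1101001110001011 = 54155

54155


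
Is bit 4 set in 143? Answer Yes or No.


0b10001111, bit 4 = 0. No

No


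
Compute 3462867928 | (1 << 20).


3462867928 | (1 << 20) = 3462867928 | 1048576 = 3463916504

3463916504


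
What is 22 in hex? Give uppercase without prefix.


22 = 16 hex

16


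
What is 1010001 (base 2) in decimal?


1010001 in decimal = 81

81


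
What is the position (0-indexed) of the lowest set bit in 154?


0b10011010. Lowest set bit at position 1

1


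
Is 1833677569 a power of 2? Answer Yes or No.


0b1101101010010111011001100000001. Multiple bits set => No

No


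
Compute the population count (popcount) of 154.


0b10011010 has 4 set bits

4


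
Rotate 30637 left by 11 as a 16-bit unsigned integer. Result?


Rotate 0b111011110101101 left by 11 (16-bit) = 0b110101110111101 = 27581

27581


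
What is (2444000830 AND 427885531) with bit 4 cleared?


Step 1: 2444000830 & 427885531 = 293601818
Step 2: 293601818 & ~(1 << 4) = 293601802

293601802


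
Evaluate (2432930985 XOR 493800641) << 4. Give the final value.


Step 1: 2432930985 ^ 493800641 = 2355976296
Step 2: 2355976296 << 4 = 37695620736

37695620736


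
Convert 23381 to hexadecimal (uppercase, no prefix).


23381 = 5B55 hex

5B55


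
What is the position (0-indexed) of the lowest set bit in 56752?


0b1101110110110000. Lowest set bit at position 4

4


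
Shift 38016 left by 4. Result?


0b1001010010000000 << 4 = 0b10010100100000000000 = 608256

608256


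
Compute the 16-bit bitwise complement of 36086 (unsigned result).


~0b1000110011110110 = 0b111001100001001 = 29449 (16-bit unsigned)

29449


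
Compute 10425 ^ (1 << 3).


10425 ^ (1 << 3) = 10425 ^ 8 = 10417

10417


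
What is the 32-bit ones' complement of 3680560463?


3680560463 ^ 4294967295 = 614406832

614406832


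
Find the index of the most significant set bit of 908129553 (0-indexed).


0b110110001000001111010100010001. Highest set bit at position 29

29


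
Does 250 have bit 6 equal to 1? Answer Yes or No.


0b11111010, bit 6 = 1. Yes

Yes


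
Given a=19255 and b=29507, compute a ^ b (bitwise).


19255 ^ 29507 = 14452

14452


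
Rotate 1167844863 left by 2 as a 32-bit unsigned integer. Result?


Rotate 0b1000101100110111110010111111111 left by 2 (32-bit) = 0b10110011011111001011111111101 = 376412157

376412157


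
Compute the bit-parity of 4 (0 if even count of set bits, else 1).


0b100 has 1 ones => parity 1

1


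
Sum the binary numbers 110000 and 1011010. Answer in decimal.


110000 + 1011010 = 10001010 = 138

138


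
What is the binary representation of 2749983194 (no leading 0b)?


2749983194 = 10100011111010010110100111011010 in binary

10100011111010010110100111011010


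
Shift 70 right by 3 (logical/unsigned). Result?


0b1000110 >> 3 = 0b1000 = 8

8


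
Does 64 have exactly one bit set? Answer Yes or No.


0b1000000. Only one bit set => Yes

Yes


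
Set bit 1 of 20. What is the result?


20 | (1 << 1) = 20 | 2 = 22

22


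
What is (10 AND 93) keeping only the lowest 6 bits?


Step 1: 10 & 93 = 8
Step 2: 8 & 63 = 8

8


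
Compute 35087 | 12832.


0b1000100100001111 | 0b11001000100000 = 0b1011101100101111 = 47919

47919


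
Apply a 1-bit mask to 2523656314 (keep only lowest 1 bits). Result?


2523656314 & 1 = 0

0


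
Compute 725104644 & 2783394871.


0b101011001110000011100000000100 & 0b10100101111001110011110000110111 = 0b100001001000000011100000000100 = 555759620

555759620


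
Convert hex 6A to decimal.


6A hex = 106 decimal

106


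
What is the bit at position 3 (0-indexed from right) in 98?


0b1100010, position 3 = 0

0


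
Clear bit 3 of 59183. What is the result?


59183 & ~(1 << 3) = 59175

59175


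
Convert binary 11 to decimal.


11 in decimal = 3

3


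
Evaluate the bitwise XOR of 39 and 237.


0b100111 ^ 0b11101101 = 0b11001010 = 202

202


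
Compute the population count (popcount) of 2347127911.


0b10001011111001100101010001100111 has 17 set bits

17


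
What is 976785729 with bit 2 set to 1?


976785729 | (1 << 2) = 976785729 | 4 = 976785733

976785733


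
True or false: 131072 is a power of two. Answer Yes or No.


0b100000000000000000. Only one bit set => Yes

Yes


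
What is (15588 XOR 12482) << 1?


Step 1: 15588 ^ 12482 = 3110
Step 2: 3110 << 1 = 6220

6220


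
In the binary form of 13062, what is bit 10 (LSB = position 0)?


0b11001100000110, position 10 = 0

0


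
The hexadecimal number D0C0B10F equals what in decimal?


D0C0B10F hex = 3502289167 decimal

3502289167


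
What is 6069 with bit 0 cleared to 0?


6069 & ~(1 << 0) = 6068

6068


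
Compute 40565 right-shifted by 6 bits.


0b1001111001110101 >> 6 = 0b1001111001 = 633

633


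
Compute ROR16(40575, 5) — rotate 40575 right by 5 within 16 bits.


Rotate 0b1001111001111111 right by 5 (16-bit) = 0b1111110011110011 = 64755

64755


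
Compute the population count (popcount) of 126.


0b1111110 has 6 set bits

6


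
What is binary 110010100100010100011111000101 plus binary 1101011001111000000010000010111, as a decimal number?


110010100100010100011111000101 + 1101011001111000000010000010111 = 10011101110011010100101111011100 = 2647477212

2647477212


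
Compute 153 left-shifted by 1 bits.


0b10011001 << 1 = 0b100110010 = 306

306


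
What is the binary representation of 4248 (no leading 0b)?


4248 = 1000010011000 in binary

1000010011000


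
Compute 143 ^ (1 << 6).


143 ^ (1 << 6) = 143 ^ 64 = 207

207


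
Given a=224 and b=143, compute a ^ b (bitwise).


224 ^ 143 = 111

111


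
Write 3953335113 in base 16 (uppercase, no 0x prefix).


3953335113 = EBA31B49 hex

EBA31B49


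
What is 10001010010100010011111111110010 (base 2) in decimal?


10001010010100010011111111110010 in decimal = 2320580594

2320580594


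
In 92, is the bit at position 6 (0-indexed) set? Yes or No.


0b1011100, bit 6 = 1. Yes

Yes


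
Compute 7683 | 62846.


0b1111000000011 | 0b1111010101111110 = 0b1111111101111111 = 65407

65407


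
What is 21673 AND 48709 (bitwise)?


0b101010010101001 & 0b1011111001000101 = 0b1010000000001 = 5121

5121


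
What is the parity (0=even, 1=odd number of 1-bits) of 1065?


0b10000101001 has 4 ones => parity 0

0


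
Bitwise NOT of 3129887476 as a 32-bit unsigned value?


~0b10111010100011100100101011110100 = 0b1000101011100011011010100001011 = 1165079819 (32-bit unsigned)

1165079819


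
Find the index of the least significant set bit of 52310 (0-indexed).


0b1100110001010110. Lowest set bit at position 1

1


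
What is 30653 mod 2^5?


30653 & 31 = 29

29


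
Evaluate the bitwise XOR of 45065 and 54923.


0b1011000000001001 ^ 0b1101011010001011 = 0b110011010000010 = 26242

26242


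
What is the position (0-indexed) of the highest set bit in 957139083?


0b111001000011001100100010001011. Highest set bit at position 29

29


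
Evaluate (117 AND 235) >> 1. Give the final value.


Step 1: 117 & 235 = 97
Step 2: 97 >> 1 = 48

48


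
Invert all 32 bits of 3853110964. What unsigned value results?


3853110964 ^ 4294967295 = 441856331

441856331


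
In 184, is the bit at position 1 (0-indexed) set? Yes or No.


0b10111000, bit 1 = 0. No

No


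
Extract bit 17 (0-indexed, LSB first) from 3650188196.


0b11011001100100010111001110100100, position 17 = 0

0


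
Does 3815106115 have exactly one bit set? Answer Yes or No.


0b11100011011001011110011001000011. Multiple bits set => No

No


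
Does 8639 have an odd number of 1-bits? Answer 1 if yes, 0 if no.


0b10000110111111 has 9 ones => parity 1

1


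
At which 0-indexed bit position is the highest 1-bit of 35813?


0b1000101111100101. Highest set bit at position 15

15


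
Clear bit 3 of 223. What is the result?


223 & ~(1 << 3) = 215

215


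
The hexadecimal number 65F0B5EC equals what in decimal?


65F0B5EC hex = 1710274028 decimal

1710274028


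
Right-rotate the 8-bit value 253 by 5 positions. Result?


Rotate 0b11111101 right by 5 (8-bit) = 0b11101111 = 239

239


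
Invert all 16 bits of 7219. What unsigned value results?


7219 ^ 65535 = 58316

58316


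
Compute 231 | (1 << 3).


231 | (1 << 3) = 231 | 8 = 239

239


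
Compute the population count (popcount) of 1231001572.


0b1001001010111111001011111100100 has 18 set bits

18


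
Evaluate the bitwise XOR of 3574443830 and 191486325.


0b11010101000011011010111100110110 ^ 0b1011011010011101100101110101 = 0b11011110011001000111011001000011 = 3731125827

3731125827


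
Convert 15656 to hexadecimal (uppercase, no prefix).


15656 = 3D28 hex

3D28


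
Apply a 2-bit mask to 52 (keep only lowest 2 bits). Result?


52 & 3 = 0

0


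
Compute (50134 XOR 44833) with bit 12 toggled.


Step 1: 50134 ^ 44833 = 27895
Step 2: 27895 ^ (1 << 12) = 27895 ^ 4096 = 31991

31991


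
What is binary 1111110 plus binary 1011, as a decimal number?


1111110 + 1011 = 10001001 = 137

137


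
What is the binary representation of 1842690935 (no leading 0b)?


1842690935 = 1101101110101010011101101110111 in binary

1101101110101010011101101110111


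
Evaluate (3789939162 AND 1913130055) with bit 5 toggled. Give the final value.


Step 1: 3789939162 & 1913130055 = 1610612802
Step 2: 1610612802 ^ (1 << 5) = 1610612802 ^ 32 = 1610612834

1610612834


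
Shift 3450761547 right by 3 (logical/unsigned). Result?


0b11001101101011100111000101001011 >> 3 = 0b11001101101011100111000101001 = 431345193

431345193


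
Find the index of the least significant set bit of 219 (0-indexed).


0b11011011. Lowest set bit at position 0

0


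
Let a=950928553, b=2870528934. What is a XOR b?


950928553 ^ 2870528934 = 2478231311

2478231311


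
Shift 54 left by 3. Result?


0b110110 << 3 = 0b110110000 = 432

432


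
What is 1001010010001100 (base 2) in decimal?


1001010010001100 in decimal = 38028

38028


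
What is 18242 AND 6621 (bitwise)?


0b100011101000010 & 0b1100111011101 = 0b101000000 = 320

320


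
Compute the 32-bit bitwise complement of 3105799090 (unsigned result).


~0b10111001000111101011101110110010 = 0b1000110111000010100010001001101 = 1189168205 (32-bit unsigned)

1189168205


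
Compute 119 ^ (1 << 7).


119 ^ (1 << 7) = 119 ^ 128 = 247

247


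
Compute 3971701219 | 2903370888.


0b11101100101110110101100111100011 | 0b10101101000011011110110010001000 = 0b11101101101111111111110111101011 = 3988782571

3988782571


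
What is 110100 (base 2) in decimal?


110100 in decimal = 52

52


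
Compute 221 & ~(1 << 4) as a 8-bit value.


221 & ~(1 << 4) = 205

205


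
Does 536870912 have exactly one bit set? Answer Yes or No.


0b100000000000000000000000000000. Only one bit set => Yes

Yes


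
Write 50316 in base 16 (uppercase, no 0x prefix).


50316 = C48C hex

C48C


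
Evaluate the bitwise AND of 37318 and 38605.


0b1001000111000110 & 0b1001011011001101 = 0b1001000011000100 = 37060

37060
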